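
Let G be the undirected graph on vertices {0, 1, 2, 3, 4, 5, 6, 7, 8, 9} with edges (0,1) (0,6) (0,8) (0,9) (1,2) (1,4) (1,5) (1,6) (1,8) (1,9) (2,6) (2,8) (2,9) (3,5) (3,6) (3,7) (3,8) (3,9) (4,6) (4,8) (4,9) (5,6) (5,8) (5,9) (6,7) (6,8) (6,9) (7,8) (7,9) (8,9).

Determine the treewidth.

4

A width-4 tree decomposition is:
Bags: B1 = {0, 1, 6, 8, 9}  B2 = {1, 5, 6, 8, 9}  B3 = {3, 5, 6, 8, 9}  B4 = {1, 2, 6, 8, 9}  B5 = {1, 4, 6, 8, 9}  B6 = {3, 6, 7, 8, 9}
Tree: B1–B2, B2–B3, B2–B4, B2–B5, B3–B6
The largest bag has 5 vertices, giving width 4; this decomposition certifies tw(G) ≤ 4. Conversely, {0, 1, 6, 8, 9} is a clique of size 5, and the vertices of any clique must share a bag in every tree decomposition; so some bag has ≥ 5 vertices and tw(G) ≥ 4. Hence tw(G) = 4 exactly.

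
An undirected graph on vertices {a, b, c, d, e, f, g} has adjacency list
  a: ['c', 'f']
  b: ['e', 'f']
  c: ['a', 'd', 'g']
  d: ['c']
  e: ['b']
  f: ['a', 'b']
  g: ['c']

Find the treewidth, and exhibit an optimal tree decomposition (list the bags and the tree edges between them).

Treewidth 1.
One optimal decomposition is:
Bags: B1 = {a, c}  B2 = {a, f}  B3 = {c, g}  B4 = {b, f}  B5 = {b, e}  B6 = {c, d}
Tree: B1–B2, B1–B3, B2–B4, B4–B5, B3–B6

Each bag holds 2 vertices, so the decomposition has width 1, which upper-bounds the treewidth. G has an edge, so its treewidth is at least 1. Hence tw(G) = 1 exactly.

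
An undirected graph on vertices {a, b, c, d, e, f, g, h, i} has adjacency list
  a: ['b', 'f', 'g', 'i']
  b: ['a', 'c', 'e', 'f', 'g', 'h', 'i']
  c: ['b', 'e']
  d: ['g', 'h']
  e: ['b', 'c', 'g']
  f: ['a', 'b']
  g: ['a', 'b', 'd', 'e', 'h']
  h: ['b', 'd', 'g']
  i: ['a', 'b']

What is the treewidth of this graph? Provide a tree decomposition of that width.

Treewidth 2.
Bags: B1 = {b, g, h}  B2 = {b, e, g}  B3 = {a, b, g}  B4 = {a, b, f}  B5 = {b, c, e}  B6 = {a, b, i}  B7 = {d, g, h}
Tree: B1–B2, B2–B3, B3–B4, B2–B5, B3–B6, B1–B7

The largest bag has 3 vertices, giving width 2; this decomposition certifies tw(G) ≤ 2. For the lower bound, the 3 vertices {d, g, h} are pairwise adjacent, and any tree decomposition puts a clique entirely inside one bag — forcing width ≥ 2. Hence tw(G) = 2 exactly.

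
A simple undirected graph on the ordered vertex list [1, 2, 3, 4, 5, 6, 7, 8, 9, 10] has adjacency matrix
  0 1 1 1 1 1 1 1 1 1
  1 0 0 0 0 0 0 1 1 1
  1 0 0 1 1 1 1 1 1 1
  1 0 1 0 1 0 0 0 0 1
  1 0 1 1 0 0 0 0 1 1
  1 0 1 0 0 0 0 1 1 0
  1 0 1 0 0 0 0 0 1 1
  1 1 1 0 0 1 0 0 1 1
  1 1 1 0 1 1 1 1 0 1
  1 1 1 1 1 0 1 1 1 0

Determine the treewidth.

4

A width-4 tree decomposition is:
Bags: B1 = {1, 3, 5, 9, 10}  B2 = {1, 3, 8, 9, 10}  B3 = {1, 3, 7, 9, 10}  B4 = {1, 3, 6, 8, 9}  B5 = {1, 3, 4, 5, 10}  B6 = {1, 2, 8, 9, 10}
Tree: B1–B2, B1–B3, B2–B4, B1–B5, B2–B6
Each bag holds 5 vertices, so the decomposition has width 4, which upper-bounds the treewidth. Conversely, {1, 2, 8, 9, 10} is a clique of size 5, and the vertices of any clique must share a bag in every tree decomposition; so some bag has ≥ 5 vertices and tw(G) ≥ 4. Combining the bounds, tw(G) = 4.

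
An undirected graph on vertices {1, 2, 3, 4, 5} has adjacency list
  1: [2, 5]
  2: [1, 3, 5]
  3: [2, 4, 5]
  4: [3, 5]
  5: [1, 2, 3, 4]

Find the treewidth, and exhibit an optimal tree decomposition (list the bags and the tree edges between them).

Treewidth 2.
One optimal decomposition is:
Bags: B1 = {3, 4, 5}  B2 = {2, 3, 5}  B3 = {1, 2, 5}
Tree: B1–B2, B2–B3

The largest bag has 3 vertices, giving width 2; this decomposition certifies tw(G) ≤ 2. On the other hand G contains the 3-clique {1, 2, 5}. A clique must lie in a single bag of any decomposition, so no decomposition can have width below 2. Therefore the treewidth is 2.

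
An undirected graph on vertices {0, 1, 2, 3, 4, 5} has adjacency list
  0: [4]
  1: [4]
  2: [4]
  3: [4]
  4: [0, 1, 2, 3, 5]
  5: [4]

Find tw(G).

1

A width-1 tree decomposition is:
Bags: B1 = {3, 4}  B2 = {0, 4}  B3 = {1, 4}  B4 = {2, 4}  B5 = {4, 5}
Tree: B1–B2, B1–B3, B2–B4, B3–B5
Each bag holds 2 vertices, so the decomposition has width 1, which upper-bounds the treewidth. Since G has at least one edge (e.g. 3–4), it is not an edgeless graph, so tw(G) ≥ 1. Hence tw(G) = 1 exactly.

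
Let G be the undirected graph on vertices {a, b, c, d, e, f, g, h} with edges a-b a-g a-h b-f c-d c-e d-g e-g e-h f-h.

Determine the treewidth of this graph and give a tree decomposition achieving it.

Treewidth 2.
Bags: B1 = {c, d, g}  B2 = {c, e, g}  B3 = {a, e, g}  B4 = {a, e, h}  B5 = {a, b, h}  B6 = {b, f, h}
Tree: B1–B2, B2–B3, B3–B4, B4–B5, B5–B6

Each bag holds 3 vertices, so the decomposition has width 2, which upper-bounds the treewidth. The edges d–c–e–g–d form a cycle, so G is not a tree and its treewidth is at least 2. Hence tw(G) = 2 exactly.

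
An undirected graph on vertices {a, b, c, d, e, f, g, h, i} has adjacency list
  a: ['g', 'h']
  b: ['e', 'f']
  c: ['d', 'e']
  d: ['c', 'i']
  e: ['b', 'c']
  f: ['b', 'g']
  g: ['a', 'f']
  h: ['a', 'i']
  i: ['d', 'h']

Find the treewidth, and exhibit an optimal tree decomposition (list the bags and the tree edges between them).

Treewidth 2.
Bags: B1 = {c, d, i}  B2 = {c, e, i}  B3 = {b, e, i}  B4 = {b, f, i}  B5 = {f, g, i}  B6 = {a, g, i}  B7 = {a, h, i}
Tree: B1–B2, B2–B3, B3–B4, B4–B5, B5–B6, B6–B7

Each bag holds 3 vertices, so the decomposition has width 2, which upper-bounds the treewidth. The edges i–d–c–e–b–f–g–a–h–i form a cycle, so G is not a tree and its treewidth is at least 2. Therefore the treewidth is 2.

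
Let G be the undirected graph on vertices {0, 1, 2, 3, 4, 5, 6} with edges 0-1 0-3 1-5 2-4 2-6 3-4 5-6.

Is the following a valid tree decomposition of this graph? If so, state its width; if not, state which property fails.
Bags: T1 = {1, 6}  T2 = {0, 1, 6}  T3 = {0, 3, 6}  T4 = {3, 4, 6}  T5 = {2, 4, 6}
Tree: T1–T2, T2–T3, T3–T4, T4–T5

No — vertex 5 appears in no bag.

A tree decomposition must satisfy three properties: every vertex lies in some bag; for every edge, both endpoints lie together in some bag; and for every vertex, the bags containing it form a connected subtree. Here vertex 5 appears in no bag, so the decomposition is invalid.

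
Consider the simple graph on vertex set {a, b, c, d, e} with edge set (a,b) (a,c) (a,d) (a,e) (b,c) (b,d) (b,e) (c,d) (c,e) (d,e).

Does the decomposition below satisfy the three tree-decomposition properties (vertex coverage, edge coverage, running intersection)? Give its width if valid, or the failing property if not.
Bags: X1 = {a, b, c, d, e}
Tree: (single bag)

Checking the three conditions: (i) the bags cover all of {a, b, c, d, e}; (ii) for each edge, some bag contains both endpoints; (iii) the bags containing any fixed vertex form a subtree. All hold, so the decomposition is valid with width 5 − 1 = 4.

Yes; width 4.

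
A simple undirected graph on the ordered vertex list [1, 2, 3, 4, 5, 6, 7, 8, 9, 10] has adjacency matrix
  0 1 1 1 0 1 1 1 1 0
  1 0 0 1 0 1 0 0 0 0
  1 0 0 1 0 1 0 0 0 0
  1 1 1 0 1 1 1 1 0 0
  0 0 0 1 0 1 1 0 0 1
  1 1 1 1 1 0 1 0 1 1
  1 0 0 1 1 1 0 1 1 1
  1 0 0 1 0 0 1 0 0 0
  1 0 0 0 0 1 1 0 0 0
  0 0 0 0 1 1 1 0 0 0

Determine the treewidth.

A width-3 tree decomposition is:
Bags: B1 = {1, 4, 6, 7}  B2 = {1, 6, 7, 9}  B3 = {1, 4, 7, 8}  B4 = {1, 3, 4, 6}  B5 = {4, 5, 6, 7}  B6 = {5, 6, 7, 10}  B7 = {1, 2, 4, 6}
Tree: B1–B2, B1–B3, B1–B4, B1–B5, B5–B6, B1–B7
Every bag has size at most 4, so the width is 4 − 1 = 3 and tw(G) ≤ 3. On the other hand G contains the 4-clique {1, 4, 7, 8}. A clique must lie in a single bag of any decomposition, so no decomposition can have width below 3. Hence tw(G) = 3 exactly.

3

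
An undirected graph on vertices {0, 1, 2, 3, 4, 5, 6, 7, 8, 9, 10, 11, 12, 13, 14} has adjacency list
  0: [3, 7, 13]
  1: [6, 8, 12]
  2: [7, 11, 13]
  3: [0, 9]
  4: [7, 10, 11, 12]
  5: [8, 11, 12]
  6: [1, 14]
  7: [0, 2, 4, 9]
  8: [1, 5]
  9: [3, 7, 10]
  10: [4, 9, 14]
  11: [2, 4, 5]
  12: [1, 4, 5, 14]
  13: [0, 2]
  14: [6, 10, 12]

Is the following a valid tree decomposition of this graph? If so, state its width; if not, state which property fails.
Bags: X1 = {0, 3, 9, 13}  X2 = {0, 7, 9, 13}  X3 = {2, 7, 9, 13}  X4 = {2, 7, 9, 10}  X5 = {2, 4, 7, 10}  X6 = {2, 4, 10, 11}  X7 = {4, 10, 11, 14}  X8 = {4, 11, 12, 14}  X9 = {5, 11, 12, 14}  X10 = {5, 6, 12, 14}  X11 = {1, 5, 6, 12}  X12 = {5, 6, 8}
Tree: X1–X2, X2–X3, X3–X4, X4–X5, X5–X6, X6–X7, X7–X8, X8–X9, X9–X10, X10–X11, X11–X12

A tree decomposition must satisfy three properties: every vertex lies in some bag; for every edge, both endpoints lie together in some bag; and for every vertex, the bags containing it form a connected subtree. Here edge (1,8) lies in no bag, so the decomposition is invalid.

No — edge (1,8) lies in no bag.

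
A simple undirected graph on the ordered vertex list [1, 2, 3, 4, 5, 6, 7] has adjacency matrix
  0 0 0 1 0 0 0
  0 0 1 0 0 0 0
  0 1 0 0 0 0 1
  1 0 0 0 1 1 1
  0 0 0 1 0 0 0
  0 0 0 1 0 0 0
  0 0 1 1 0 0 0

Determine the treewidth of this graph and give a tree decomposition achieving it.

Treewidth 1.
Bags: B1 = {3, 7}  B2 = {4, 7}  B3 = {4, 5}  B4 = {2, 3}  B5 = {1, 4}  B6 = {4, 6}
Tree: B1–B2, B2–B3, B1–B4, B3–B5, B3–B6

Every bag has size at most 2, so the width is 2 − 1 = 1 and tw(G) ≤ 1. Any graph with an edge has treewidth ≥ 1, and G has the edge 3–7. The upper and lower bounds meet at 1, so that is the treewidth.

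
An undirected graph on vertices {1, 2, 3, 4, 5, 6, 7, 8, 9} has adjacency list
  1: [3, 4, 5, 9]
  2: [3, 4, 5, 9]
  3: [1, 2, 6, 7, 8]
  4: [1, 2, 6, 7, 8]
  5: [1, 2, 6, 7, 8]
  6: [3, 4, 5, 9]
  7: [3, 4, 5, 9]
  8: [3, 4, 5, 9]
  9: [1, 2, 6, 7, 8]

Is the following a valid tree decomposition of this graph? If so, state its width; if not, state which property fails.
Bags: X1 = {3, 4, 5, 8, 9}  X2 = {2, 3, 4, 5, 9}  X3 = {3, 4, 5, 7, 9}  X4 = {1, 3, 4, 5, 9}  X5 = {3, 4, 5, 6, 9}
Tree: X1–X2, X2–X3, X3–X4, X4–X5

Yes; width 4.

Checking the three conditions: (i) the bags cover all of {1, 2, 3, 4, 5, 6, 7, 8, 9}; (ii) for each edge, some bag contains both endpoints; (iii) the bags containing any fixed vertex form a subtree. All hold, so the decomposition is valid with width 5 − 1 = 4.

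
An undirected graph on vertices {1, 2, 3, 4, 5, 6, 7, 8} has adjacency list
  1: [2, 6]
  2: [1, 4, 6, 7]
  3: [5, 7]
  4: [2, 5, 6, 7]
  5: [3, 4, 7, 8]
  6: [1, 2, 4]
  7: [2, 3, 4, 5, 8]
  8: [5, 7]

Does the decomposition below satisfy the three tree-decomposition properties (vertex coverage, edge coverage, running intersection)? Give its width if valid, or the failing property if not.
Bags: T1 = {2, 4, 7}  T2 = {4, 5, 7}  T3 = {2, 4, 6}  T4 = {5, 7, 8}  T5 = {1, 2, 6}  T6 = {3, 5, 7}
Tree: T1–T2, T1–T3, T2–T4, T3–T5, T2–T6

Yes; width 2.

Checking the three conditions: (i) the bags cover all of {1, 2, 3, 4, 5, 6, 7, 8}; (ii) for each edge, some bag contains both endpoints; (iii) the bags containing any fixed vertex form a subtree. All hold, so the decomposition is valid with width 3 − 1 = 2.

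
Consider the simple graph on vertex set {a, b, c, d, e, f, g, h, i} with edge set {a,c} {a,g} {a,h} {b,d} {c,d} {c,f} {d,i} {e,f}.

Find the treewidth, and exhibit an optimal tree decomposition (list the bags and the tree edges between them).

The largest bag has 2 vertices, giving width 1; this decomposition certifies tw(G) ≤ 1. Since G has at least one edge (e.g. c–d), it is not an edgeless graph, so tw(G) ≥ 1. The upper and lower bounds meet at 1, so that is the treewidth.

Treewidth 1.
Bags: B1 = {c, d}  B2 = {c, f}  B3 = {b, d}  B4 = {a, c}  B5 = {e, f}  B6 = {a, g}  B7 = {d, i}  B8 = {a, h}
Tree: B1–B2, B1–B3, B2–B4, B2–B5, B4–B6, B1–B7, B4–B8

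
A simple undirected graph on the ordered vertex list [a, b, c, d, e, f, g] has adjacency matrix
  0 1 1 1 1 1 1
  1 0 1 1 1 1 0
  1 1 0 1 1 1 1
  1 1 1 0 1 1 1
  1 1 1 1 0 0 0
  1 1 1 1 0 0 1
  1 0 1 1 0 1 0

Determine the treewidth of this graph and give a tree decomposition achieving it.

Every bag has size at most 5, so the width is 5 − 1 = 4 and tw(G) ≤ 4. Conversely, {a, b, c, d, e} is a clique of size 5, and the vertices of any clique must share a bag in every tree decomposition; so some bag has ≥ 5 vertices and tw(G) ≥ 4. Hence tw(G) = 4 exactly.

Treewidth 4.
One optimal decomposition is:
Bags: B1 = {a, b, c, d, f}  B2 = {a, c, d, f, g}  B3 = {a, b, c, d, e}
Tree: B1–B2, B1–B3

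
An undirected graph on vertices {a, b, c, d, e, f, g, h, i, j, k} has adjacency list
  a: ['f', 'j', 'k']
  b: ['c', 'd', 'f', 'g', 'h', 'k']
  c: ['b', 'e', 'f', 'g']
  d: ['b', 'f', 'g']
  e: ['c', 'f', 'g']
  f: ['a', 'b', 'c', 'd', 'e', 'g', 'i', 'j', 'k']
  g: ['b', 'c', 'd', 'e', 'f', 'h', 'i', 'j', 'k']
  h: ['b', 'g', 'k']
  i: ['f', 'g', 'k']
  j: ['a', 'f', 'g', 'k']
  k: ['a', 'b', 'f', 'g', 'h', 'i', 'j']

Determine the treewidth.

A width-3 tree decomposition is:
Bags: B1 = {f, g, i, k}  B2 = {b, f, g, k}  B3 = {b, d, f, g}  B4 = {f, g, j, k}  B5 = {b, c, f, g}  B6 = {c, e, f, g}  B7 = {b, g, h, k}  B8 = {a, f, j, k}
Tree: B1–B2, B2–B3, B1–B4, B2–B5, B5–B6, B2–B7, B4–B8
Every bag has size at most 4, so the width is 4 − 1 = 3 and tw(G) ≤ 3. For the lower bound, the 4 vertices {b, g, h, k} are pairwise adjacent, and any tree decomposition puts a clique entirely inside one bag — forcing width ≥ 3. Hence tw(G) = 3 exactly.

3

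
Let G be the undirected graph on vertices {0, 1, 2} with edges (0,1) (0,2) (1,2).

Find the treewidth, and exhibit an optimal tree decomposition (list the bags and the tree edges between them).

Treewidth 2.
One such decomposition:
Bags: B1 = {0, 1, 2}
Tree: (single bag)

A single bag containing all 3 vertices is trivially a valid decomposition of width 2. Conversely, {0, 1, 2} is a clique of size 3, and the vertices of any clique must share a bag in every tree decomposition; so some bag has ≥ 3 vertices and tw(G) ≥ 2. The upper and lower bounds meet at 2, so that is the treewidth.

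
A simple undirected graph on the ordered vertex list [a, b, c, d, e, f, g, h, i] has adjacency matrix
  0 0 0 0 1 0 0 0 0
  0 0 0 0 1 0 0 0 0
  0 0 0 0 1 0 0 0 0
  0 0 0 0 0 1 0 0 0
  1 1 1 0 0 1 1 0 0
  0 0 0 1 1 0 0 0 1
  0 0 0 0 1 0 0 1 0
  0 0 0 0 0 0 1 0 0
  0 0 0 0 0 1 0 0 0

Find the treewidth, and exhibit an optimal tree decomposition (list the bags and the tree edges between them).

Treewidth 1.
One optimal decomposition is:
Bags: B1 = {c, e}  B2 = {b, e}  B3 = {e, g}  B4 = {g, h}  B5 = {e, f}  B6 = {d, f}  B7 = {f, i}  B8 = {a, e}
Tree: B1–B2, B2–B3, B3–B4, B1–B5, B5–B6, B6–B7, B5–B8

Each bag holds 2 vertices, so the decomposition has width 1, which upper-bounds the treewidth. Since G has at least one edge (e.g. e–c), it is not an edgeless graph, so tw(G) ≥ 1. Therefore the treewidth is 1.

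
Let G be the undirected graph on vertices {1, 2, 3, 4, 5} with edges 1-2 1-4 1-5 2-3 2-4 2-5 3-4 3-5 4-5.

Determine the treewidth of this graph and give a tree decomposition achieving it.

Treewidth 3.
Bags: B1 = {2, 3, 4, 5}  B2 = {1, 2, 4, 5}
Tree: B1–B2

Every bag has size at most 4, so the width is 4 − 1 = 3 and tw(G) ≤ 3. On the other hand G contains the 4-clique {1, 2, 4, 5}. A clique must lie in a single bag of any decomposition, so no decomposition can have width below 3. Hence tw(G) = 3 exactly.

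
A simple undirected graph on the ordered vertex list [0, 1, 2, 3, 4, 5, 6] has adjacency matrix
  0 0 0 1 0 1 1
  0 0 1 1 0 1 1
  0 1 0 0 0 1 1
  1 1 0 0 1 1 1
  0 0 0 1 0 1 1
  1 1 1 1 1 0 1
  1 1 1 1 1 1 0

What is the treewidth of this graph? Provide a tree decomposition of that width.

The largest bag has 4 vertices, giving width 3; this decomposition certifies tw(G) ≤ 3. Conversely, {1, 2, 5, 6} is a clique of size 4, and the vertices of any clique must share a bag in every tree decomposition; so some bag has ≥ 4 vertices and tw(G) ≥ 3. Combining the bounds, tw(G) = 3.

Treewidth 3.
One optimal decomposition is:
Bags: B1 = {0, 3, 5, 6}  B2 = {3, 4, 5, 6}  B3 = {1, 3, 5, 6}  B4 = {1, 2, 5, 6}
Tree: B1–B2, B2–B3, B3–B4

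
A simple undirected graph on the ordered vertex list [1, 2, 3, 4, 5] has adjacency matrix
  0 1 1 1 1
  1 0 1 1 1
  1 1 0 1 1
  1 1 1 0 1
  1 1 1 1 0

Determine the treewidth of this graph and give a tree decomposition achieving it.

A single bag containing all 5 vertices is trivially a valid decomposition of width 4. For the lower bound, the 5 vertices {1, 2, 3, 4, 5} are pairwise adjacent, and any tree decomposition puts a clique entirely inside one bag — forcing width ≥ 4. Therefore the treewidth is 4.

Treewidth 4.
One such decomposition:
Bags: B1 = {1, 2, 3, 4, 5}
Tree: (single bag)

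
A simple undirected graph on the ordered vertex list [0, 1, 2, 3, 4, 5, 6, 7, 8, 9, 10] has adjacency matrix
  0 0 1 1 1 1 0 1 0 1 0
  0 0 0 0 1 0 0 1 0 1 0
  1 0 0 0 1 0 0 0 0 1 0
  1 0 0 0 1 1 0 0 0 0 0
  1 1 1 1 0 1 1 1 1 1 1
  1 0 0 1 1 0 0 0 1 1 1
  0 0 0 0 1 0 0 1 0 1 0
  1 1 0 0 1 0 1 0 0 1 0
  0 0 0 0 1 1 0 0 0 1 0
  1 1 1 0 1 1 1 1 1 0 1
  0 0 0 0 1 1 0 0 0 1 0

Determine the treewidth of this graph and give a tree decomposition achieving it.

The largest bag has 4 vertices, giving width 3; this decomposition certifies tw(G) ≤ 3. Conversely, {0, 2, 4, 9} is a clique of size 4, and the vertices of any clique must share a bag in every tree decomposition; so some bag has ≥ 4 vertices and tw(G) ≥ 3. Therefore the treewidth is 3.

Treewidth 3.
One such decomposition:
Bags: B1 = {0, 4, 7, 9}  B2 = {4, 6, 7, 9}  B3 = {0, 2, 4, 9}  B4 = {1, 4, 7, 9}  B5 = {0, 4, 5, 9}  B6 = {0, 3, 4, 5}  B7 = {4, 5, 9, 10}  B8 = {4, 5, 8, 9}
Tree: B1–B2, B1–B3, B1–B4, B1–B5, B5–B6, B5–B7, B7–B8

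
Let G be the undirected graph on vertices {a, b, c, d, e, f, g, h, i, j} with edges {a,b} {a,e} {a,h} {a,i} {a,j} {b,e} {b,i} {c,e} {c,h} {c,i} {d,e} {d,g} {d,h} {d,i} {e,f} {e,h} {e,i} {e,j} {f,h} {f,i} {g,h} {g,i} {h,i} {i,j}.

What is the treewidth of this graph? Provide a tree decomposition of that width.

Each bag holds 4 vertices, so the decomposition has width 3, which upper-bounds the treewidth. For the lower bound, the 4 vertices {d, g, h, i} are pairwise adjacent, and any tree decomposition puts a clique entirely inside one bag — forcing width ≥ 3. Hence tw(G) = 3 exactly.

Treewidth 3.
Bags: B1 = {d, e, h, i}  B2 = {a, e, h, i}  B3 = {a, b, e, i}  B4 = {a, e, i, j}  B5 = {c, e, h, i}  B6 = {d, g, h, i}  B7 = {e, f, h, i}
Tree: B1–B2, B2–B3, B3–B4, B2–B5, B1–B6, B5–B7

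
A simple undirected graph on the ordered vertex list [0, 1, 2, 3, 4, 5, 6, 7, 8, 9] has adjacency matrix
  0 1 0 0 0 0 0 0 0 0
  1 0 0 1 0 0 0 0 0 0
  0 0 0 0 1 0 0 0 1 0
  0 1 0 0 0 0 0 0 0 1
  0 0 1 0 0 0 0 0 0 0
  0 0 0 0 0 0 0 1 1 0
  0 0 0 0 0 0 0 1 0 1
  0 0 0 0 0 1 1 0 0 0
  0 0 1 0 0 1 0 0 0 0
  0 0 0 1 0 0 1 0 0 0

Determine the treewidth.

1

A width-1 tree decomposition is:
Bags: B1 = {0, 1}  B2 = {1, 3}  B3 = {3, 9}  B4 = {6, 9}  B5 = {6, 7}  B6 = {5, 7}  B7 = {5, 8}  B8 = {2, 8}  B9 = {2, 4}
Tree: B1–B2, B2–B3, B3–B4, B4–B5, B5–B6, B6–B7, B7–B8, B8–B9
Each bag holds 2 vertices, so the decomposition has width 1, which upper-bounds the treewidth. G has an edge, so its treewidth is at least 1. The upper and lower bounds meet at 1, so that is the treewidth.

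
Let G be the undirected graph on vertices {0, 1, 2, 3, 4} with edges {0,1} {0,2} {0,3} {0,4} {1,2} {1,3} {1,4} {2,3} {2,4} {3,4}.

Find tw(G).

4

A width-4 tree decomposition is:
Bags: B1 = {0, 1, 2, 3, 4}
Tree: (single bag)
A single bag containing all 5 vertices is trivially a valid decomposition of width 4. For the lower bound, the 5 vertices {0, 1, 2, 3, 4} are pairwise adjacent, and any tree decomposition puts a clique entirely inside one bag — forcing width ≥ 4. The upper and lower bounds meet at 4, so that is the treewidth.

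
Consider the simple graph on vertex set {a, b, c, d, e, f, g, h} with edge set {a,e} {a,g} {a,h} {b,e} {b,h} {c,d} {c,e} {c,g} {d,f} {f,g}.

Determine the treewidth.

2

A width-2 tree decomposition is:
Bags: B1 = {d, f, g}  B2 = {c, d, g}  B3 = {a, c, g}  B4 = {a, c, e}  B5 = {a, e, h}  B6 = {b, e, h}
Tree: B1–B2, B2–B3, B3–B4, B4–B5, B5–B6
The largest bag has 3 vertices, giving width 2; this decomposition certifies tw(G) ≤ 2. Since f–d–c–g–f is a cycle in G, G is not acyclic. Forests are exactly the graphs of treewidth ≤ 1, so tw(G) ≥ 2. Therefore the treewidth is 2.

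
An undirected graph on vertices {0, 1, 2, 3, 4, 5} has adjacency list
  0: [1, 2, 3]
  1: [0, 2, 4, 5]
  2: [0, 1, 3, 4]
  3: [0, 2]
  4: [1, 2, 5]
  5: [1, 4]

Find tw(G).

2

A width-2 tree decomposition is:
Bags: B1 = {0, 2, 3}  B2 = {0, 1, 2}  B3 = {1, 2, 4}  B4 = {1, 4, 5}
Tree: B1–B2, B2–B3, B3–B4
The largest bag has 3 vertices, giving width 2; this decomposition certifies tw(G) ≤ 2. Conversely, {0, 1, 2} is a clique of size 3, and the vertices of any clique must share a bag in every tree decomposition; so some bag has ≥ 3 vertices and tw(G) ≥ 2. The upper and lower bounds meet at 2, so that is the treewidth.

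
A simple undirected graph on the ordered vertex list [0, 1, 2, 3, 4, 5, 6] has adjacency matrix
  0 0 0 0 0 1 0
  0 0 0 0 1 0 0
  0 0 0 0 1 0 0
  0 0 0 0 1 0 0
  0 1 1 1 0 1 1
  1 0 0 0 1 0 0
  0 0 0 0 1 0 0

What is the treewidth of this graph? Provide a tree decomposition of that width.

Treewidth 1.
One optimal decomposition is:
Bags: B1 = {1, 4}  B2 = {2, 4}  B3 = {4, 5}  B4 = {0, 5}  B5 = {4, 6}  B6 = {3, 4}
Tree: B1–B2, B2–B3, B3–B4, B1–B5, B5–B6

The largest bag has 2 vertices, giving width 1; this decomposition certifies tw(G) ≤ 1. G has an edge, so its treewidth is at least 1. Therefore the treewidth is 1.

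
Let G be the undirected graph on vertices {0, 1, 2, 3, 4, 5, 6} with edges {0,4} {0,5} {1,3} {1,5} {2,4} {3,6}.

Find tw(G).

1

A width-1 tree decomposition is:
Bags: B1 = {2, 4}  B2 = {0, 4}  B3 = {0, 5}  B4 = {1, 5}  B5 = {1, 3}  B6 = {3, 6}
Tree: B1–B2, B2–B3, B3–B4, B4–B5, B5–B6
Each bag holds 2 vertices, so the decomposition has width 1, which upper-bounds the treewidth. Any graph with an edge has treewidth ≥ 1, and G has the edge 2–4. The upper and lower bounds meet at 1, so that is the treewidth.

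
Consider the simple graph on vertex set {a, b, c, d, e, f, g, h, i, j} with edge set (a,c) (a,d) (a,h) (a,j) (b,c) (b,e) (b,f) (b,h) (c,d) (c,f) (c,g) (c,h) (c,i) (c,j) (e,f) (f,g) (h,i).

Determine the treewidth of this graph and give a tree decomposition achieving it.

Treewidth 2.
One such decomposition:
Bags: B1 = {b, e, f}  B2 = {b, c, f}  B3 = {b, c, h}  B4 = {c, f, g}  B5 = {a, c, h}  B6 = {a, c, j}  B7 = {c, h, i}  B8 = {a, c, d}
Tree: B1–B2, B2–B3, B2–B4, B3–B5, B5–B6, B3–B7, B6–B8

Each bag holds 3 vertices, so the decomposition has width 2, which upper-bounds the treewidth. Conversely, {b, e, f} is a clique of size 3, and the vertices of any clique must share a bag in every tree decomposition; so some bag has ≥ 3 vertices and tw(G) ≥ 2. Combining the bounds, tw(G) = 2.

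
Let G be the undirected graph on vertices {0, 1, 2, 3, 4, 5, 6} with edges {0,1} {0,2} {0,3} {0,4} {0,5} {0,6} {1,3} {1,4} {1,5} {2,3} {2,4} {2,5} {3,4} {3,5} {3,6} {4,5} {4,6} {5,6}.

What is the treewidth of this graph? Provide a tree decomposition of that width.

Each bag holds 5 vertices, so the decomposition has width 4, which upper-bounds the treewidth. Conversely, {0, 1, 3, 4, 5} is a clique of size 5, and the vertices of any clique must share a bag in every tree decomposition; so some bag has ≥ 5 vertices and tw(G) ≥ 4. Combining the bounds, tw(G) = 4.

Treewidth 4.
Bags: B1 = {0, 2, 3, 4, 5}  B2 = {0, 1, 3, 4, 5}  B3 = {0, 3, 4, 5, 6}
Tree: B1–B2, B1–B3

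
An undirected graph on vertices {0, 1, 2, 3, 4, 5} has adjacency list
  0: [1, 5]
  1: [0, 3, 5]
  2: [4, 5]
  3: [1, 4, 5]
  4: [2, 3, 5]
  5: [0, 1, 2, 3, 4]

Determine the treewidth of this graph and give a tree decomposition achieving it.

Treewidth 2.
Bags: B1 = {0, 1, 5}  B2 = {1, 3, 5}  B3 = {3, 4, 5}  B4 = {2, 4, 5}
Tree: B1–B2, B2–B3, B3–B4

Every bag has size at most 3, so the width is 3 − 1 = 2 and tw(G) ≤ 2. On the other hand G contains the 3-clique {0, 1, 5}. A clique must lie in a single bag of any decomposition, so no decomposition can have width below 2. Combining the bounds, tw(G) = 2.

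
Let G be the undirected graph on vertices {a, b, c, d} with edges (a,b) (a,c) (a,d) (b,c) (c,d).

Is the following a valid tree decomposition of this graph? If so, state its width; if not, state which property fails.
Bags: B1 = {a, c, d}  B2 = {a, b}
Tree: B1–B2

A tree decomposition must satisfy three properties: every vertex lies in some bag; for every edge, both endpoints lie together in some bag; and for every vertex, the bags containing it form a connected subtree. Here edge (c,b) lies in no bag, so the decomposition is invalid.

No — edge (c,b) lies in no bag.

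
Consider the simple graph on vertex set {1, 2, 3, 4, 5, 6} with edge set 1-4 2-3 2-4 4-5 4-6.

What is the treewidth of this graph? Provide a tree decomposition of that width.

Treewidth 1.
One such decomposition:
Bags: B1 = {2, 4}  B2 = {2, 3}  B3 = {4, 5}  B4 = {1, 4}  B5 = {4, 6}
Tree: B1–B2, B1–B3, B3–B4, B4–B5

Each bag holds 2 vertices, so the decomposition has width 1, which upper-bounds the treewidth. Since G has at least one edge (e.g. 4–2), it is not an edgeless graph, so tw(G) ≥ 1. The upper and lower bounds meet at 1, so that is the treewidth.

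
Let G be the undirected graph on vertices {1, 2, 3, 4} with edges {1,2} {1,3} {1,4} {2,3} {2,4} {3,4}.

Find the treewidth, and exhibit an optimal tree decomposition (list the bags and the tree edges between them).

Treewidth 3.
One such decomposition:
Bags: B1 = {1, 2, 3, 4}
Tree: (single bag)

A single bag containing all 4 vertices is trivially a valid decomposition of width 3. For the lower bound, the 4 vertices {1, 2, 3, 4} are pairwise adjacent, and any tree decomposition puts a clique entirely inside one bag — forcing width ≥ 3. Hence tw(G) = 3 exactly.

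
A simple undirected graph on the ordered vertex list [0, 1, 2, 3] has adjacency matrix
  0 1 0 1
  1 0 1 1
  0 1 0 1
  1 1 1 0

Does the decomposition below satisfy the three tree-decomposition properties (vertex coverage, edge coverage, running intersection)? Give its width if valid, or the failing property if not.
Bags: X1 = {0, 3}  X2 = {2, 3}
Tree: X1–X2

A tree decomposition must satisfy three properties: every vertex lies in some bag; for every edge, both endpoints lie together in some bag; and for every vertex, the bags containing it form a connected subtree. Here vertex 1 appears in no bag, so the decomposition is invalid.

No — vertex 1 appears in no bag.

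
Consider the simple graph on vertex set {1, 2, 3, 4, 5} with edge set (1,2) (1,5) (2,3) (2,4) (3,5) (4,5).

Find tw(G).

A width-2 tree decomposition is:
Bags: B1 = {2, 4, 5}  B2 = {2, 3, 5}  B3 = {1, 2, 5}
Tree: B1–B2, B2–B3
Each bag holds 3 vertices, so the decomposition has width 2, which upper-bounds the treewidth. For the lower bound, G contains the cycle 5–4–2–3–5, so G is not a forest; only forests have treewidth ≤ 1, hence tw(G) ≥ 2. The upper and lower bounds meet at 2, so that is the treewidth.

2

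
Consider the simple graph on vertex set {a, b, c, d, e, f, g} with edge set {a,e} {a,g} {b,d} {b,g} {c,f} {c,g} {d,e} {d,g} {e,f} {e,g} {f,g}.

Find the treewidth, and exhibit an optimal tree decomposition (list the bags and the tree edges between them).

Treewidth 2.
One optimal decomposition is:
Bags: B1 = {e, f, g}  B2 = {d, e, g}  B3 = {a, e, g}  B4 = {c, f, g}  B5 = {b, d, g}
Tree: B1–B2, B1–B3, B1–B4, B2–B5

Each bag holds 3 vertices, so the decomposition has width 2, which upper-bounds the treewidth. On the other hand G contains the 3-clique {d, e, g}. A clique must lie in a single bag of any decomposition, so no decomposition can have width below 2. Combining the bounds, tw(G) = 2.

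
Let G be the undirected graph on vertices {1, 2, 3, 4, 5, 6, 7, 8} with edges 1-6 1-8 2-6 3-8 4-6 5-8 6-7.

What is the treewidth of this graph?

1

A width-1 tree decomposition is:
Bags: B1 = {3, 8}  B2 = {1, 8}  B3 = {1, 6}  B4 = {6, 7}  B5 = {5, 8}  B6 = {4, 6}  B7 = {2, 6}
Tree: B1–B2, B2–B3, B3–B4, B2–B5, B3–B6, B4–B7
Each bag holds 2 vertices, so the decomposition has width 1, which upper-bounds the treewidth. Since G has at least one edge (e.g. 3–8), it is not an edgeless graph, so tw(G) ≥ 1. The upper and lower bounds meet at 1, so that is the treewidth.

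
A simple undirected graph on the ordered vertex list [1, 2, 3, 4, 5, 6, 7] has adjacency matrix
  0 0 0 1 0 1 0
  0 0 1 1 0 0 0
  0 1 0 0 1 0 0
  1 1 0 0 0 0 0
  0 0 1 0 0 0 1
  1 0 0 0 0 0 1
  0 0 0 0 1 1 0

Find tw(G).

2

A width-2 tree decomposition is:
Bags: B1 = {2, 3, 5}  B2 = {2, 5, 7}  B3 = {2, 6, 7}  B4 = {1, 2, 6}  B5 = {1, 2, 4}
Tree: B1–B2, B2–B3, B3–B4, B4–B5
Every bag has size at most 3, so the width is 3 − 1 = 2 and tw(G) ≤ 2. The edges 2–3–5–7–6–1–4–2 form a cycle, so G is not a tree and its treewidth is at least 2. Therefore the treewidth is 2.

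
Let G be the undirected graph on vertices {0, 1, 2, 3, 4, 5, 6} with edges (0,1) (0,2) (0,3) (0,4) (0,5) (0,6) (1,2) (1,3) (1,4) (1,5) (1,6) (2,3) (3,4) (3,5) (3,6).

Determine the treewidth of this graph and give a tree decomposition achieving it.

Treewidth 3.
One optimal decomposition is:
Bags: B1 = {0, 1, 3, 5}  B2 = {0, 1, 2, 3}  B3 = {0, 1, 3, 6}  B4 = {0, 1, 3, 4}
Tree: B1–B2, B1–B3, B2–B4

The largest bag has 4 vertices, giving width 3; this decomposition certifies tw(G) ≤ 3. On the other hand G contains the 4-clique {0, 1, 2, 3}. A clique must lie in a single bag of any decomposition, so no decomposition can have width below 3. Hence tw(G) = 3 exactly.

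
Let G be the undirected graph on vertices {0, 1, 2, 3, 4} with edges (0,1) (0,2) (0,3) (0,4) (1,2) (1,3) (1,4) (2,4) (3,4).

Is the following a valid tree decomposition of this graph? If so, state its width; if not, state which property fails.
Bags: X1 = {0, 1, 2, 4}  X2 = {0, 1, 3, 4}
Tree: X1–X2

Yes; width 3.

Checking the three conditions: (i) the bags cover all of {0, 1, 2, 3, 4}; (ii) for each edge, some bag contains both endpoints; (iii) the bags containing any fixed vertex form a subtree. All hold, so the decomposition is valid with width 4 − 1 = 3.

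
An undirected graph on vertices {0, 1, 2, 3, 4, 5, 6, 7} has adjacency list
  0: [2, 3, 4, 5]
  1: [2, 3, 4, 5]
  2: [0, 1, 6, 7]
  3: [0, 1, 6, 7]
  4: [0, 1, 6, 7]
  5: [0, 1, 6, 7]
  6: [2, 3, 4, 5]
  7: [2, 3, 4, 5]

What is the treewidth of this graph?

4

A width-4 tree decomposition is:
Bags: B1 = {0, 2, 3, 4, 5}  B2 = {1, 2, 3, 4, 5}  B3 = {2, 3, 4, 5, 6}  B4 = {2, 3, 4, 5, 7}
Tree: B1–B2, B2–B3, B3–B4
Every bag has size at most 5, so the width is 5 − 1 = 4 and tw(G) ≤ 4. For the lower bound: the 5 vertex sets {0,2}, {1,5}, {3,6}, {4}, {7} are disjoint, each induces a connected subgraph, and every pair is joined by at least one edge of G. Contracting each set to a single vertex therefore yields K_{5} as a minor, and since treewidth is minor-monotone, tw(G) ≥ tw(K_{5}) = 4. Therefore the treewidth is 4.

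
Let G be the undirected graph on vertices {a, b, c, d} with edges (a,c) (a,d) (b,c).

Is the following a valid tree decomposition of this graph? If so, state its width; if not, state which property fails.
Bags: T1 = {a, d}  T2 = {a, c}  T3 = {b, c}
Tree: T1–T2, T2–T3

Yes; width 1.

Vertex coverage: the bags together contain {a, b, c, d}, the full vertex set. Edge coverage: each edge of G has both endpoints in at least one bag. Running intersection: for every vertex, the bags containing it form a connected subtree. All three properties hold, so this is a valid tree decomposition of width max|bag| − 1 = 1, and hence tw(G) ≤ 1.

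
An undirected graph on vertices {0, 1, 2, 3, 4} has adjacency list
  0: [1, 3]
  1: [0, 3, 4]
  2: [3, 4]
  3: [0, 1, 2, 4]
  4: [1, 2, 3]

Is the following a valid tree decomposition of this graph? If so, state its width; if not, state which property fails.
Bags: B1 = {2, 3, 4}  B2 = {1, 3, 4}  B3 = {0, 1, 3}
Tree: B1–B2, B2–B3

Vertex coverage: the bags together contain {0, 1, 2, 3, 4}, the full vertex set. Edge coverage: each edge of G has both endpoints in at least one bag. Running intersection: for every vertex, the bags containing it form a connected subtree. All three properties hold, so this is a valid tree decomposition of width max|bag| − 1 = 2, and hence tw(G) ≤ 2.

Yes; width 2.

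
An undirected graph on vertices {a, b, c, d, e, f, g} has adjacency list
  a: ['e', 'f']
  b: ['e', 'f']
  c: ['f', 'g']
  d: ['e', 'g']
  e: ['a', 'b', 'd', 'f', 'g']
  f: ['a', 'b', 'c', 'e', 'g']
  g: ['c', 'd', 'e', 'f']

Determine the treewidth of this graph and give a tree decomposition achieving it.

Treewidth 2.
Bags: B1 = {a, e, f}  B2 = {b, e, f}  B3 = {e, f, g}  B4 = {d, e, g}  B5 = {c, f, g}
Tree: B1–B2, B2–B3, B3–B4, B3–B5

Each bag holds 3 vertices, so the decomposition has width 2, which upper-bounds the treewidth. On the other hand G contains the 3-clique {d, e, g}. A clique must lie in a single bag of any decomposition, so no decomposition can have width below 2. Combining the bounds, tw(G) = 2.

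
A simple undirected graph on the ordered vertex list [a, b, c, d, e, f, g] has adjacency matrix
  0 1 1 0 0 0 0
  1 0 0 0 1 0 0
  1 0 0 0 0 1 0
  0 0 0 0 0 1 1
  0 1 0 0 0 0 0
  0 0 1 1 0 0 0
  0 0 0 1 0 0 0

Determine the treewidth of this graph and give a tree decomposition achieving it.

Treewidth 1.
One optimal decomposition is:
Bags: B1 = {b, e}  B2 = {a, b}  B3 = {a, c}  B4 = {c, f}  B5 = {d, f}  B6 = {d, g}
Tree: B1–B2, B2–B3, B3–B4, B4–B5, B5–B6

Every bag has size at most 2, so the width is 2 − 1 = 1 and tw(G) ≤ 1. Any graph with an edge has treewidth ≥ 1, and G has the edge e–b. Combining the bounds, tw(G) = 1.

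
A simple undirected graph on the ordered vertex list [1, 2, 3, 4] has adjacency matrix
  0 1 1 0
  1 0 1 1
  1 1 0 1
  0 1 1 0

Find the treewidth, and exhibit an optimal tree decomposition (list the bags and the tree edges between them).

Every bag has size at most 3, so the width is 3 − 1 = 2 and tw(G) ≤ 2. For the lower bound, the 3 vertices {1, 2, 3} are pairwise adjacent, and any tree decomposition puts a clique entirely inside one bag — forcing width ≥ 2. The upper and lower bounds meet at 2, so that is the treewidth.

Treewidth 2.
One such decomposition:
Bags: B1 = {2, 3, 4}  B2 = {1, 2, 3}
Tree: B1–B2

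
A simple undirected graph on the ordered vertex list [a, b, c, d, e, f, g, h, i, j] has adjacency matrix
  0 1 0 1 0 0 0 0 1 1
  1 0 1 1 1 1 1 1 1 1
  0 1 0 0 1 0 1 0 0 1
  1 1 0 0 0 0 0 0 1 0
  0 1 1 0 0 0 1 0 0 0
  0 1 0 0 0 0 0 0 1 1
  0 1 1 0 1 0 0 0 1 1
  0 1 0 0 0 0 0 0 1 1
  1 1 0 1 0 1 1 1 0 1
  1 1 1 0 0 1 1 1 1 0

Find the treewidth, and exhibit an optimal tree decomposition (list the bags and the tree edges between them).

Treewidth 3.
One optimal decomposition is:
Bags: B1 = {b, g, i, j}  B2 = {b, f, i, j}  B3 = {b, h, i, j}  B4 = {a, b, i, j}  B5 = {a, b, d, i}  B6 = {b, c, g, j}  B7 = {b, c, e, g}
Tree: B1–B2, B1–B3, B2–B4, B4–B5, B1–B6, B6–B7

Each bag holds 4 vertices, so the decomposition has width 3, which upper-bounds the treewidth. For the lower bound, the 4 vertices {b, c, e, g} are pairwise adjacent, and any tree decomposition puts a clique entirely inside one bag — forcing width ≥ 3. Combining the bounds, tw(G) = 3.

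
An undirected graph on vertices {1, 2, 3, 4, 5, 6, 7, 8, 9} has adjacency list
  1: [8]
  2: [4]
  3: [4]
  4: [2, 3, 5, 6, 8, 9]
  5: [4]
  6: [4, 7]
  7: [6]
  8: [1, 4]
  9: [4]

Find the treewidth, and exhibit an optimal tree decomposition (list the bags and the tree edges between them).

Every bag has size at most 2, so the width is 2 − 1 = 1 and tw(G) ≤ 1. Since G has at least one edge (e.g. 8–4), it is not an edgeless graph, so tw(G) ≥ 1. Combining the bounds, tw(G) = 1.

Treewidth 1.
Bags: B1 = {4, 8}  B2 = {4, 6}  B3 = {1, 8}  B4 = {2, 4}  B5 = {6, 7}  B6 = {4, 5}  B7 = {4, 9}  B8 = {3, 4}
Tree: B1–B2, B1–B3, B2–B4, B2–B5, B4–B6, B4–B7, B2–B8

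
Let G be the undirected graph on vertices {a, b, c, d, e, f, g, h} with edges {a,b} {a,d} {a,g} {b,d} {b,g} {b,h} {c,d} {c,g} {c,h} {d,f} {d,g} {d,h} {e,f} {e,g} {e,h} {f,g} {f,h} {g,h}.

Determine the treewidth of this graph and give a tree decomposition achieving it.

Treewidth 3.
Bags: B1 = {b, d, g, h}  B2 = {d, f, g, h}  B3 = {a, b, d, g}  B4 = {c, d, g, h}  B5 = {e, f, g, h}
Tree: B1–B2, B1–B3, B1–B4, B2–B5

Each bag holds 4 vertices, so the decomposition has width 3, which upper-bounds the treewidth. On the other hand G contains the 4-clique {c, d, g, h}. A clique must lie in a single bag of any decomposition, so no decomposition can have width below 3. Combining the bounds, tw(G) = 3.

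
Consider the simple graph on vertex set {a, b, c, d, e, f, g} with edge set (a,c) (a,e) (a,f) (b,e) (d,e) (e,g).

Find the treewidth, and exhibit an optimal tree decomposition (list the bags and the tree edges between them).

Treewidth 1.
One such decomposition:
Bags: B1 = {a, e}  B2 = {d, e}  B3 = {e, g}  B4 = {a, f}  B5 = {a, c}  B6 = {b, e}
Tree: B1–B2, B1–B3, B1–B4, B1–B5, B3–B6

The largest bag has 2 vertices, giving width 1; this decomposition certifies tw(G) ≤ 1. Any graph with an edge has treewidth ≥ 1, and G has the edge a–e. Combining the bounds, tw(G) = 1.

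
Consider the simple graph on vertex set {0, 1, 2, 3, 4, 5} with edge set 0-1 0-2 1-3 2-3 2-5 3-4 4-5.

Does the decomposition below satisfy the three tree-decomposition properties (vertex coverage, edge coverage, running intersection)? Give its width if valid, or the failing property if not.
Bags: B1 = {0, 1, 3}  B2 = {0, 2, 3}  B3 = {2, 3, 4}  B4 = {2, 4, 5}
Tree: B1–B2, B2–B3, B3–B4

Yes; width 2.

Every vertex of G appears in some bag (union = {0, 1, 2, 3, 4, 5}); every edge is covered by a bag; and for each vertex v the set of bags containing v is connected in the bag tree. The decomposition is therefore valid. The largest bag has 3 vertices, so the width is 2.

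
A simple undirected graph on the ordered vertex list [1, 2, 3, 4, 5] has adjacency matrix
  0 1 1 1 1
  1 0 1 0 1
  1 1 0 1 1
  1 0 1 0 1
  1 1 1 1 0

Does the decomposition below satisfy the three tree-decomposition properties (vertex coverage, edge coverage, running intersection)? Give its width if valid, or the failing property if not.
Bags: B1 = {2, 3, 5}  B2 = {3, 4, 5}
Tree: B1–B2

A tree decomposition must satisfy three properties: every vertex lies in some bag; for every edge, both endpoints lie together in some bag; and for every vertex, the bags containing it form a connected subtree. Here vertex 1 appears in no bag, so the decomposition is invalid.

No — vertex 1 appears in no bag.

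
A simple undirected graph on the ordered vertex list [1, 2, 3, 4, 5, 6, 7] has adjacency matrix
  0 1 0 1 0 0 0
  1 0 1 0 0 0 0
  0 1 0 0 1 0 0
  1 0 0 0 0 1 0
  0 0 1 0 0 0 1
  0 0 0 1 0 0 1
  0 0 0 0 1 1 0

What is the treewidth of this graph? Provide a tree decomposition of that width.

Every bag has size at most 3, so the width is 3 − 1 = 2 and tw(G) ≤ 2. The edges 7–5–3–2–1–4–6–7 form a cycle, so G is not a tree and its treewidth is at least 2. Therefore the treewidth is 2.

Treewidth 2.
One such decomposition:
Bags: B1 = {3, 5, 7}  B2 = {2, 3, 7}  B3 = {1, 2, 7}  B4 = {1, 4, 7}  B5 = {4, 6, 7}
Tree: B1–B2, B2–B3, B3–B4, B4–B5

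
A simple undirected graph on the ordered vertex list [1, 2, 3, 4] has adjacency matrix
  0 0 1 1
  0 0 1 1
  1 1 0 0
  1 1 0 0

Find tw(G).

A width-2 tree decomposition is:
Bags: B1 = {1, 3, 4}  B2 = {2, 3, 4}
Tree: B1–B2
Every bag has size at most 3, so the width is 3 − 1 = 2 and tw(G) ≤ 2. For the lower bound, G contains the cycle 4–1–3–2–4, so G is not a forest; only forests have treewidth ≤ 1, hence tw(G) ≥ 2. Therefore the treewidth is 2.

2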